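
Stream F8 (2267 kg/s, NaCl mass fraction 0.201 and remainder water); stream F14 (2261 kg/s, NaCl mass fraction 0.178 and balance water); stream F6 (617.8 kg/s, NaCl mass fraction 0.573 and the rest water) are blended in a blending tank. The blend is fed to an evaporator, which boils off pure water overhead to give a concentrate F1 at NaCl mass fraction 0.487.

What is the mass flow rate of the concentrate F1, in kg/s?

2489 kg/s

NaCl entering = 2267×0.201 + 2261×0.178 + 617.8×0.573 = 1212.1 kg/s.
All NaCl reports to F1, so F1 = 1212.1/0.487 = 2489 kg/s.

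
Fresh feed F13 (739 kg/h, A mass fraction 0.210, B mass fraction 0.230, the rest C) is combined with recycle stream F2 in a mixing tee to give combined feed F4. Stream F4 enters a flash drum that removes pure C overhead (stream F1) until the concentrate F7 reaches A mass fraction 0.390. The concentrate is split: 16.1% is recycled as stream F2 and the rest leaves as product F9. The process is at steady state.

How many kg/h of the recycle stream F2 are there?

Overall A balance (none leaves overhead): A in fresh feed = A in product, i.e. 739×0.210 = (1−0.161)·F7·0.390.
F7 = 155.19/(0.390×0.839) = 474.28 kg/h.
Recycle F2 = 0.161×474.28 = 76.359 kg/h.

76.36 kg/h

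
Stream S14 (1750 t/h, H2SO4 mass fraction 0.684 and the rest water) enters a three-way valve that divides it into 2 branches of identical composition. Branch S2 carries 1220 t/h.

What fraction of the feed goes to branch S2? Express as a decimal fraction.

Fraction to S2 = 1220/1750 = 0.6971.

0.697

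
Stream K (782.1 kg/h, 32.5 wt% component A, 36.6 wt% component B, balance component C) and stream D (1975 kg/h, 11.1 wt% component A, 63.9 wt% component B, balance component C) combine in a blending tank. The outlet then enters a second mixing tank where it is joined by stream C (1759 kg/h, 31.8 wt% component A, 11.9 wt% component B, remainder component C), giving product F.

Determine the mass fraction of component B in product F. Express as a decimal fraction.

0.389

Overall, product flow = 4516.1 kg/h.
component B in = 782.1×0.366 + 1975×0.639 + 1759×0.119 = 1757.6 kg/h.
component B fraction in F = 0.389.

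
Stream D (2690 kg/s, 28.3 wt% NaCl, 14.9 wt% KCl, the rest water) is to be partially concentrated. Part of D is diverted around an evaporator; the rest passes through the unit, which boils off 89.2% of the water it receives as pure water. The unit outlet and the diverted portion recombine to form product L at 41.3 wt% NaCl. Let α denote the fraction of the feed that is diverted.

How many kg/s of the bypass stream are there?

All 2690×0.283 = 761.27 kg/s of NaCl reaches L, so L = 761.27/0.413 = 1843.3 kg/s and vapour = 846.73 kg/s.
The evaporator receives (1−α)·2690 of feed at 0.568 water and removes 0.892 of that water:
0.892×0.568×(1−α)×2690 = 846.73
(1−α) = 846.73/1362.9 = 0.6213;  α = 0.3787.
Bypass flow = 0.3787×2690 = 1018.8 kg/s.

1019 kg/s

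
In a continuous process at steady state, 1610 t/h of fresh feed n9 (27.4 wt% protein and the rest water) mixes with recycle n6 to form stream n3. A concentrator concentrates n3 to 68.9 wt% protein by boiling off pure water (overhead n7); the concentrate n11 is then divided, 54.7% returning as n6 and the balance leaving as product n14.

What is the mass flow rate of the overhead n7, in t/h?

Overall protein balance (none leaves overhead): protein in fresh feed = protein in product, i.e. 1610×0.274 = (1−0.547)·n11·0.689.
n11 = 441.14/(0.689×0.453) = 1413.4 t/h.
Recycle n6 = 0.547×1413.4 = 773.12 t/h.
Combined feed n3 = 1610 + 773.12 = 2383.1 t/h.
Overhead n7 = n3 − n11 = 2383.1 − 1413.4 = 969.74 t/h.

969.7 t/h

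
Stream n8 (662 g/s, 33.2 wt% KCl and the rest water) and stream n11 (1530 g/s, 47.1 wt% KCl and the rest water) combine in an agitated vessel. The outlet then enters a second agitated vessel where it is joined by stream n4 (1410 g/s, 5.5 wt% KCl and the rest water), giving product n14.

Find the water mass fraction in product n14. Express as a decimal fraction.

Overall, product flow = 3602 g/s.
water in = 662×0.668 + 1530×0.529 + 1410×0.945 = 2584 g/s.
water fraction in n14 = 0.717.

0.717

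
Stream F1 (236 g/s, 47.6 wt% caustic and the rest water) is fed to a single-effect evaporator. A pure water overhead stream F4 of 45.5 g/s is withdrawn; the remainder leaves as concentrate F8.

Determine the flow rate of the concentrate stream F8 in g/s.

Concentrate = 236 − 45.5 = 190.5 g/s.

190.5 g/s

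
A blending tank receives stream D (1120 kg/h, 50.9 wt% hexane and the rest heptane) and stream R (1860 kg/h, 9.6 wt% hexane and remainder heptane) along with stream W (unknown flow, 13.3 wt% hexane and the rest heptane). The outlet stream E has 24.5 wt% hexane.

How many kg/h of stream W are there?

Let W be the unknown flow. Total out = 2980 + W.
hexane balance: 748.64 + 0.133·W = 0.245·(2980 + W)
(0.133 − 0.245)·W = 0.245×2980 − 748.64 = -18.54
W = -18.54 / -0.112 = 165.54 kg/h

165.5 kg/h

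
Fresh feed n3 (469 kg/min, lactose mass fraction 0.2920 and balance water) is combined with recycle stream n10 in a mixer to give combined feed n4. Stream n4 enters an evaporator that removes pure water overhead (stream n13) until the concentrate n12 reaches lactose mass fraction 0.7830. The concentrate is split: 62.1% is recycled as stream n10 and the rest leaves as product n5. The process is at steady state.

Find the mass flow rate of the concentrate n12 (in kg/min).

Overall lactose balance (none leaves overhead): lactose in fresh feed = lactose in product, i.e. 469×0.292 = (1−0.621)·n12·0.783.
n12 = 136.95/(0.783×0.379) = 461.48 kg/min.

461.5 kg/min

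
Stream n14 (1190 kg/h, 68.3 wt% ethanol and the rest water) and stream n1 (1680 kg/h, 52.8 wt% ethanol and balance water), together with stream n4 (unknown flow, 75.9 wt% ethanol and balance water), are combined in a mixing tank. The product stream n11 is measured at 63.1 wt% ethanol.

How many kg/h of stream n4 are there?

Let n4 be the unknown flow. Total out = 2870 + n4.
ethanol balance: 1699.8 + 0.759·n4 = 0.631·(2870 + n4)
(0.759 − 0.631)·n4 = 0.631×2870 − 1699.8 = 111.16
n4 = 111.16 / 0.128 = 868.44 kg/h

868.4 kg/h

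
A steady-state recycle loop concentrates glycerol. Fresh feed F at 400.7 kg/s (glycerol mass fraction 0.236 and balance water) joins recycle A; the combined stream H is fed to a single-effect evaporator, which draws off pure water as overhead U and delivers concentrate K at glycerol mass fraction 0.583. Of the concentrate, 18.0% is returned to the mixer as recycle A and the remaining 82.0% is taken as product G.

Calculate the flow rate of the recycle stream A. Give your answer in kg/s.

35.61 kg/s

Overall glycerol balance (none leaves overhead): glycerol in fresh feed = glycerol in product, i.e. 400.7×0.236 = (1−0.180)·K·0.583.
K = 94.565/(0.583×0.820) = 197.81 kg/s.
Recycle A = 0.180×197.81 = 35.606 kg/s.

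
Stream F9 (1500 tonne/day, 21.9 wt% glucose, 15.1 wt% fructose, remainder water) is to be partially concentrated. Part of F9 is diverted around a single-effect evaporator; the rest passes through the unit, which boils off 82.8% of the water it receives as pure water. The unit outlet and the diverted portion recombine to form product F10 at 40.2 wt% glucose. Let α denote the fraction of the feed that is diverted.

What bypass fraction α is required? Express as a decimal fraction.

All 1500×0.219 = 328.5 tonne/day of glucose reaches F10, so F10 = 328.5/0.402 = 817.16 tonne/day and vapour = 682.84 tonne/day.
The evaporator receives (1−α)·1500 of feed at 0.630 water and removes 0.828 of that water:
0.828×0.630×(1−α)×1500 = 682.84
(1−α) = 682.84/782.46 = 0.8727;  α = 0.1273.

0.127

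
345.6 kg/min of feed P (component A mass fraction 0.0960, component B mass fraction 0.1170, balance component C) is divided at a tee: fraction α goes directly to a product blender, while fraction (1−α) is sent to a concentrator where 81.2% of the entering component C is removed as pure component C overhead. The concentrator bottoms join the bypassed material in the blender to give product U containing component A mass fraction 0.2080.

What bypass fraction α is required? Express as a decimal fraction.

0.157

All 345.6×0.096 = 33.178 kg/min of component A reaches U, so U = 33.178/0.208 = 159.51 kg/min and vapour = 186.09 kg/min.
The evaporator receives (1−α)·345.6 of feed at 0.787 component C and removes 0.812 of that component C:
0.812×0.787×(1−α)×345.6 = 186.09
(1−α) = 186.09/220.85 = 0.8426;  α = 0.1574.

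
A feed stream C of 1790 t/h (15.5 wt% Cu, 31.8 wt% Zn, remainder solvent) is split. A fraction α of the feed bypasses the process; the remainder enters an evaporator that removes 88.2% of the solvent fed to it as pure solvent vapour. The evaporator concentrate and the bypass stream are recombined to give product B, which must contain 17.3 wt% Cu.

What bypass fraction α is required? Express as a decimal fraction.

All 1790×0.155 = 277.45 t/h of Cu reaches B, so B = 277.45/0.173 = 1603.8 t/h and vapour = 186.24 t/h.
The evaporator receives (1−α)·1790 of feed at 0.527 solvent and removes 0.882 of that solvent:
0.882×0.527×(1−α)×1790 = 186.24
(1−α) = 186.24/832.02 = 0.2238;  α = 0.7762.

0.776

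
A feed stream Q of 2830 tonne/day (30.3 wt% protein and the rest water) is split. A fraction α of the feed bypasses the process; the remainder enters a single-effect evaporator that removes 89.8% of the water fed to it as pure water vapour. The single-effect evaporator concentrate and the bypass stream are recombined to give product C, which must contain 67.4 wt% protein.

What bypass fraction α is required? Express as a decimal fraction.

0.121

All 2830×0.303 = 857.49 tonne/day of protein reaches C, so C = 857.49/0.674 = 1272.2 tonne/day and vapour = 1557.8 tonne/day.
The evaporator receives (1−α)·2830 of feed at 0.697 water and removes 0.898 of that water:
0.898×0.697×(1−α)×2830 = 1557.8
(1−α) = 1557.8/1771.3 = 0.8794;  α = 0.1206.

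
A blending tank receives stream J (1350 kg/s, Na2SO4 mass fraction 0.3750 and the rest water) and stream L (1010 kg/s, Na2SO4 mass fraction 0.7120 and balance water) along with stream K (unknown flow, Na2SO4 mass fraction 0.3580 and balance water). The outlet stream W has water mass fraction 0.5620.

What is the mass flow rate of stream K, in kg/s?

Let K be the unknown flow. Total out = 2360 + K.
water balance: 1134.6 + 0.642·K = 0.562·(2360 + K)
(0.642 − 0.562)·K = 0.562×2360 − 1134.6 = 191.69
K = 191.69 / 0.080 = 2396.1 kg/s

2396 kg/s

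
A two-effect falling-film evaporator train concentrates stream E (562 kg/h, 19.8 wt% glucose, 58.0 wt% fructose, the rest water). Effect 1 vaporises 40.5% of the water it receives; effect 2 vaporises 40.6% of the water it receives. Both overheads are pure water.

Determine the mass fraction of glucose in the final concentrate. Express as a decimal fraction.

0.231

water in feed = 562×0.222 = 124.76 kg/h.
After stage 1: water left = (1−0.405)×124.76 = 74.235; stream total = 511.47 kg/h.
After stage 2: water left = (1−0.406)×74.235 = 44.095; final concentrate = 481.33 kg/h.
glucose fraction = 111.28/481.33 = 0.231.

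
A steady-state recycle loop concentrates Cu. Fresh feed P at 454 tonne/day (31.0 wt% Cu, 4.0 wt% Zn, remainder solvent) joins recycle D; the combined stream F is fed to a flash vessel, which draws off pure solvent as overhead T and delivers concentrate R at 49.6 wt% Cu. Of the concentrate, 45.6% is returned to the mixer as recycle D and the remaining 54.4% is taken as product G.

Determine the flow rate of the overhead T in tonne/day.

Overall Cu balance (none leaves overhead): Cu in fresh feed = Cu in product, i.e. 454×0.310 = (1−0.456)·R·0.496.
R = 140.74/(0.496×0.544) = 521.6 tonne/day.
Recycle D = 0.456×521.6 = 237.85 tonne/day.
Combined feed F = 454 + 237.85 = 691.85 tonne/day.
Overhead T = F − R = 691.85 − 521.6 = 170.25 tonne/day.

170.2 tonne/day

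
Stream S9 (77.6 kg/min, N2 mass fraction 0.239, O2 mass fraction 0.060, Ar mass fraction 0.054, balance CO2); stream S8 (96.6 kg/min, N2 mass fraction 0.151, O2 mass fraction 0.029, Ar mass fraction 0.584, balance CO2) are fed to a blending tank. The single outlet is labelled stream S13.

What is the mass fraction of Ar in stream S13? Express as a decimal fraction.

0.348

Total flow out = 77.6 + 96.6 = 174.2 kg/min.
Ar in = 77.6×0.054 + 96.6×0.584 = 60.605 kg/min.
Ar mass fraction in S13 = 60.605/174.2 = 0.348.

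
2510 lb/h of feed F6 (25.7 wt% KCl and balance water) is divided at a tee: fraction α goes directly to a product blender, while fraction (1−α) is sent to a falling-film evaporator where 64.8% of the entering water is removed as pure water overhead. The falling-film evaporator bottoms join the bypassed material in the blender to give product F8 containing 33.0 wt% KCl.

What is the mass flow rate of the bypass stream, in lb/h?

All 2510×0.257 = 645.07 lb/h of KCl reaches F8, so F8 = 645.07/0.330 = 1954.8 lb/h and vapour = 555.24 lb/h.
The evaporator receives (1−α)·2510 of feed at 0.743 water and removes 0.648 of that water:
0.648×0.743×(1−α)×2510 = 555.24
(1−α) = 555.24/1208.5 = 0.4595;  α = 0.5405.
Bypass flow = 0.5405×2510 = 1356.8 lb/h.

1357 lb/h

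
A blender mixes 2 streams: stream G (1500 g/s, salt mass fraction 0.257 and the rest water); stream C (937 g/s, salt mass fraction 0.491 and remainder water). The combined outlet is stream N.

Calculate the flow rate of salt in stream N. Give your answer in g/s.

salt out = salt in = 1500×0.257 + 937×0.491 = 845.57 g/s.

845.6 g/s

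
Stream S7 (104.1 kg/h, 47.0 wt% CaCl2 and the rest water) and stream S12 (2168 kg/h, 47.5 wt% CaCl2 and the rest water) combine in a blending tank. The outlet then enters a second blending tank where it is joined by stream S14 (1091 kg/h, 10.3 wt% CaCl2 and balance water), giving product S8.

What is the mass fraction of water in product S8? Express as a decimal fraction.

0.6458

Overall, product flow = 3363.1 kg/h.
water in = 104.1×0.530 + 2168×0.525 + 1091×0.897 = 2172 kg/h.
water fraction in S8 = 0.6458.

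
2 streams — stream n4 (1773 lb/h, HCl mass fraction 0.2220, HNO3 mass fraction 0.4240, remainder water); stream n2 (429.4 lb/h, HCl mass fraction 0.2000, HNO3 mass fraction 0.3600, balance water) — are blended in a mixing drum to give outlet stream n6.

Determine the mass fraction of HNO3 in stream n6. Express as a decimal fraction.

0.4115

Total flow out = 1773 + 429.4 = 2202.4 lb/h.
HNO3 in = 1773×0.424 + 429.4×0.360 = 906.34 lb/h.
HNO3 mass fraction in n6 = 906.34/2202.4 = 0.4115.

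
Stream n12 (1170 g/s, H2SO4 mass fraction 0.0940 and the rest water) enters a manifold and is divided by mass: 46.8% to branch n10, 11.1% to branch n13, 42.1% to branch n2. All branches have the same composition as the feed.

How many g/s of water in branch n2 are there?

Branch n2 total = 0.421×1170 = 492.57 g/s.
water in n2 = 0.906×492.57 = 446.27 g/s.

446.3 g/s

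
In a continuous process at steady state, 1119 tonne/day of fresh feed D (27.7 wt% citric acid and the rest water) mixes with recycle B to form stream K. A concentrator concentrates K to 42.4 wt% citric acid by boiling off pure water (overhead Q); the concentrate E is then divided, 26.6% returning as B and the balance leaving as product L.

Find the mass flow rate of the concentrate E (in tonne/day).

Overall citric acid balance (none leaves overhead): citric acid in fresh feed = citric acid in product, i.e. 1119×0.277 = (1−0.266)·E·0.424.
E = 309.96/(0.424×0.734) = 995.97 tonne/day.

996 tonne/day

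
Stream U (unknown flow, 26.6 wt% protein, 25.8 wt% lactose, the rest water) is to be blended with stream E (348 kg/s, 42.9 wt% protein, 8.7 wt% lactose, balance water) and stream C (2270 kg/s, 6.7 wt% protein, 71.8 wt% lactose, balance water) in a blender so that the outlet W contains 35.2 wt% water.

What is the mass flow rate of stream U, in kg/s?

Let U be the unknown flow. Total out = 2618 + U.
water balance: 656.48 + 0.476·U = 0.352·(2618 + U)
(0.476 − 0.352)·U = 0.352×2618 − 656.48 = 265.05
U = 265.05 / 0.124 = 2137.5 kg/s

2138 kg/s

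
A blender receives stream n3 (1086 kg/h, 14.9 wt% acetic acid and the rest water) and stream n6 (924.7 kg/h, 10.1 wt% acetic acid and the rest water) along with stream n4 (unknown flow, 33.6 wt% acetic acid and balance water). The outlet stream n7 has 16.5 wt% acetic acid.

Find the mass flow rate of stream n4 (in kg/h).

Let n4 be the unknown flow. Total out = 2010.7 + n4.
acetic acid balance: 255.21 + 0.336·n4 = 0.165·(2010.7 + n4)
(0.336 − 0.165)·n4 = 0.165×2010.7 − 255.21 = 76.557
n4 = 76.557 / 0.171 = 447.7 kg/h

447.7 kg/h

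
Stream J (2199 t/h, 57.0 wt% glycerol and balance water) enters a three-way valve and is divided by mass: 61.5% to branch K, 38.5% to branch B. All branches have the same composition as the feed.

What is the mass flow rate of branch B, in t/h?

Branch B flow = 0.385×2199 = 846.62 t/h.

846.6 t/h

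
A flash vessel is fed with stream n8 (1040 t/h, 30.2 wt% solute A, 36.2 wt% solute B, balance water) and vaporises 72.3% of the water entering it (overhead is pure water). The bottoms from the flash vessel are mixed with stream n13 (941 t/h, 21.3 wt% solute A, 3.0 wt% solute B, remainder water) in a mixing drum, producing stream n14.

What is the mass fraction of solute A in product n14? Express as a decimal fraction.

Vapour removed = 0.723×0.336×1040 = 252.65 t/h; concentrate = 787.35 t/h.
solute A reaching the mixer = 314.08 (from concentrate) + 941×0.213 = 514.51 t/h.
Product flow = 787.35 + 941 = 1728.4 t/h; solute A fraction = 0.298.

0.298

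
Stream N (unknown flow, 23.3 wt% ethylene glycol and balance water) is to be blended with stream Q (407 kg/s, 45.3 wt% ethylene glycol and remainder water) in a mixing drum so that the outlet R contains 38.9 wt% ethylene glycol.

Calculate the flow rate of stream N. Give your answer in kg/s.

Let N be the unknown flow. Total out = 407 + N.
ethylene glycol balance: 184.37 + 0.233·N = 0.389·(407 + N)
(0.233 − 0.389)·N = 0.389×407 − 184.37 = -26.048
N = -26.048 / -0.156 = 166.97 kg/s

167 kg/s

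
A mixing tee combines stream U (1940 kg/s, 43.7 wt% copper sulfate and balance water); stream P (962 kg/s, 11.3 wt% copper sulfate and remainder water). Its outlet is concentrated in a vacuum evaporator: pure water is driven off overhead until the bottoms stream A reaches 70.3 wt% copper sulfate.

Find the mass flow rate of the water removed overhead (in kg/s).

1541 kg/s

copper sulfate entering = 1940×0.437 + 962×0.113 = 956.49 kg/s.
All copper sulfate reports to A, so A = 956.49/0.703 = 1360.6 kg/s.
Total feed = 2902 kg/s; overhead = 2902 − 1360.6 = 1541.4 kg/s.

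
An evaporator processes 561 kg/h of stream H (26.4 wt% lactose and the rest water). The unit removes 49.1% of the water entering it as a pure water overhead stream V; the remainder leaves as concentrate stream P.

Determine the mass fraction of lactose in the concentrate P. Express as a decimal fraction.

lactose is not removed: 561×0.264 = 148.1 kg/h of lactose enters P.
water entering = 561×0.736 = 412.9 kg/h; overhead removed = 0.491×412.9 = 202.73 kg/h.
Concentrate = 561 − 202.73 = 358.27 kg/h.
Mass fraction = 148.1/358.27 = 0.413.

0.413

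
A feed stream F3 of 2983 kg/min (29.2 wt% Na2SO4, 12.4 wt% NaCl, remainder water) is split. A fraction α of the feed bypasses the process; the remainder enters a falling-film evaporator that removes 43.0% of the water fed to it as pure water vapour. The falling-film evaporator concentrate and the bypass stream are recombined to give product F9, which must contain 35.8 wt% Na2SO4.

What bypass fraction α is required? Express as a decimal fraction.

0.266

All 2983×0.292 = 871.04 kg/min of Na2SO4 reaches F9, so F9 = 871.04/0.358 = 2433.1 kg/min and vapour = 549.94 kg/min.
The evaporator receives (1−α)·2983 of feed at 0.584 water and removes 0.430 of that water:
0.430×0.584×(1−α)×2983 = 549.94
(1−α) = 549.94/749.09 = 0.7341;  α = 0.2659.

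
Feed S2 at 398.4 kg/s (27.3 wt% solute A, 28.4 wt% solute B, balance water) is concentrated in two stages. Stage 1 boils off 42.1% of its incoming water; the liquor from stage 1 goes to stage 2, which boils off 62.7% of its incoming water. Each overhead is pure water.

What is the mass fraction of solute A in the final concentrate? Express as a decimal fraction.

water in feed = 398.4×0.443 = 176.49 kg/s.
After stage 1: water left = (1−0.421)×176.49 = 102.19; stream total = 324.1 kg/s.
After stage 2: water left = (1−0.627)×102.19 = 38.116; final concentrate = 260.03 kg/s.
solute A fraction = 108.76/260.03 = 0.4183.

0.4183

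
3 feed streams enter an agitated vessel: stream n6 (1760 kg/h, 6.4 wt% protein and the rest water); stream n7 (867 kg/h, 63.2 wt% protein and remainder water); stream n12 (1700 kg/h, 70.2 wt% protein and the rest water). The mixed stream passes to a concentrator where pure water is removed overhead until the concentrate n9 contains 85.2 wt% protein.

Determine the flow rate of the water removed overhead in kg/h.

protein entering = 1760×0.064 + 867×0.632 + 1700×0.702 = 1854 kg/h.
All protein reports to n9, so n9 = 1854/0.852 = 2176 kg/h.
Total feed = 4327 kg/h; overhead = 4327 − 2176 = 2151 kg/h.

2151 kg/h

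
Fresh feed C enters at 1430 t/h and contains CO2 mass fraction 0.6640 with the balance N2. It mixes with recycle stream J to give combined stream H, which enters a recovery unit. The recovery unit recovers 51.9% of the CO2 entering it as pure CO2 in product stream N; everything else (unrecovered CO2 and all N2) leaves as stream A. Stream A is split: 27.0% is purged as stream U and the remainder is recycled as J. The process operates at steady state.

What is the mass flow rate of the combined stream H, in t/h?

3243 t/h

N2 enters only via C and leaves only via the purge: 1430×0.336 = 0.270×(N2 in A), and the recovery unit passes all N2, so N2 in H = N2 in A = 1779.6 t/h.
CO2 in H: m_A = 1430×0.664 + (1−0.270)·(1−0.519)·m_A, so m_A = 949.52/0.6489 = 1463.3 t/h.
H = 1463.3 + 1779.6 = 3242.9 t/h.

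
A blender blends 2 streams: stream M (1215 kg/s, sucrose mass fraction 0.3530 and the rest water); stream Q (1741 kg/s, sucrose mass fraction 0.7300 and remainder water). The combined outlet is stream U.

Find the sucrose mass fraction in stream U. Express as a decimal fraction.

0.5750

Total flow out = 1215 + 1741 = 2956 kg/s.
sucrose in = 1215×0.353 + 1741×0.730 = 1699.8 kg/s.
sucrose mass fraction in U = 1699.8/2956 = 0.5750.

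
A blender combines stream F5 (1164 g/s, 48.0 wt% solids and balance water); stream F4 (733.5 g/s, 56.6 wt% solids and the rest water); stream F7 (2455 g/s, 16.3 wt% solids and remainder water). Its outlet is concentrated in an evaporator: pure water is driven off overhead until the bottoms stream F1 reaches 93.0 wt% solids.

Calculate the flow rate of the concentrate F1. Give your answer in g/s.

solids entering = 1164×0.480 + 733.5×0.566 + 2455×0.163 = 1374 g/s.
All solids reports to F1, so F1 = 1374/0.930 = 1477.5 g/s.

1477 g/s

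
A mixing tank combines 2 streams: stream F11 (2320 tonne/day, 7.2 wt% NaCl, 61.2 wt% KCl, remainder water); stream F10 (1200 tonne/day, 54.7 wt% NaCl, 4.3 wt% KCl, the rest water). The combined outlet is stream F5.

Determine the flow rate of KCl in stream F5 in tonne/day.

KCl out = KCl in = 2320×0.612 + 1200×0.043 = 1471.4 tonne/day.

1471 tonne/day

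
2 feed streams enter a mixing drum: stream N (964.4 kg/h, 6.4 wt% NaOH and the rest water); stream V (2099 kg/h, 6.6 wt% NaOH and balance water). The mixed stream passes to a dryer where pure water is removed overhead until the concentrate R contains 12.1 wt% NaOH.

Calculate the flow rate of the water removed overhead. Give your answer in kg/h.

NaOH entering = 964.4×0.064 + 2099×0.066 = 200.26 kg/h.
All NaOH reports to R, so R = 200.26/0.121 = 1655 kg/h.
Total feed = 3063.4 kg/h; overhead = 3063.4 − 1655 = 1408.4 kg/h.

1408 kg/h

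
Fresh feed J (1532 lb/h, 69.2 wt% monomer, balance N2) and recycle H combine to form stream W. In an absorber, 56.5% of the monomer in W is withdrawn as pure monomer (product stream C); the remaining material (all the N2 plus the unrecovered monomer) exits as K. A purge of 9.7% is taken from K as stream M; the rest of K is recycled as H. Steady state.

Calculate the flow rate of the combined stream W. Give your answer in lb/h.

6610 lb/h

N2 enters only via J and leaves only via the purge: 1532×0.308 = 0.097×(N2 in K), and the absorber passes all N2, so N2 in W = N2 in K = 4864.5 lb/h.
monomer in W: m_A = 1532×0.692 + (1−0.097)·(1−0.565)·m_A, so m_A = 1060.1/0.6072 = 1746 lb/h.
W = 1746 + 4864.5 = 6610.5 lb/h.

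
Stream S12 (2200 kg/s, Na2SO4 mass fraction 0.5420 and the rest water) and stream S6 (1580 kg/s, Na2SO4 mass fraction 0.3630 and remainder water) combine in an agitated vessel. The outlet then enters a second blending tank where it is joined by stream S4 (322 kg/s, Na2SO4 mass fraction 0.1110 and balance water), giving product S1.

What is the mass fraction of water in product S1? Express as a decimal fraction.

0.5608

Overall, product flow = 4102 kg/s.
water in = 2200×0.458 + 1580×0.637 + 322×0.889 = 2300.3 kg/s.
water fraction in S1 = 0.5608.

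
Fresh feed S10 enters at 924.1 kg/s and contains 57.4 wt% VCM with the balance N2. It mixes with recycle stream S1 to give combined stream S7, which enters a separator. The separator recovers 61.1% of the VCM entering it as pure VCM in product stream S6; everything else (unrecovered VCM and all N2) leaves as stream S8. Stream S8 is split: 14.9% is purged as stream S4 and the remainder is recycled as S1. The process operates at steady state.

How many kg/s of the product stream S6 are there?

VCM in S7: m_A = 924.1×0.574 + (1−0.149)·(1−0.611)·m_A, so m_A = 530.43/0.6690 = 792.92 kg/s.
Product S6 = 0.611×792.92 = 484.47 kg/s.

484.5 kg/s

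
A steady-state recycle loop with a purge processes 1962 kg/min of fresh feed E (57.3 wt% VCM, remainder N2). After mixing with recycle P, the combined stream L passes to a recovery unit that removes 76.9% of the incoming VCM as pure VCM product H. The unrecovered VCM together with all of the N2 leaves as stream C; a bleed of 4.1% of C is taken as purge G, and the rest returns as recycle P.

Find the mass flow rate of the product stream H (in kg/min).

1111 kg/min

VCM in L: m_A = 1962×0.573 + (1−0.041)·(1−0.769)·m_A, so m_A = 1124.2/0.7785 = 1444.1 kg/min.
Product H = 0.769×1444.1 = 1110.5 kg/min.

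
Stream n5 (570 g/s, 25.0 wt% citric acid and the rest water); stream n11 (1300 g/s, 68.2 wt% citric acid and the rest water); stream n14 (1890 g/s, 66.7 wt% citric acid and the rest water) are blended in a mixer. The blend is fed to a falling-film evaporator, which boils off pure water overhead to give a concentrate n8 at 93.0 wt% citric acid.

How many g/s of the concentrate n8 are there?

citric acid entering = 570×0.250 + 1300×0.682 + 1890×0.667 = 2289.7 g/s.
All citric acid reports to n8, so n8 = 2289.7/0.930 = 2462.1 g/s.

2462 g/s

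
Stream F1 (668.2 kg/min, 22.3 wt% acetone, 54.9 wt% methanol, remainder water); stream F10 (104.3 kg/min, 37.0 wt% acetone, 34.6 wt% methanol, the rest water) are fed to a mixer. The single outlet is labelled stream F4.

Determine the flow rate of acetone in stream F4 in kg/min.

acetone out = acetone in = 668.2×0.223 + 104.3×0.370 = 187.6 kg/min.

187.6 kg/min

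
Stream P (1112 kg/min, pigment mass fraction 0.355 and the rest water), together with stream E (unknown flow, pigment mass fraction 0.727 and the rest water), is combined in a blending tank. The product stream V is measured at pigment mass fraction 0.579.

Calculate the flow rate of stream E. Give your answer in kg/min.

Let E be the unknown flow. Total out = 1112 + E.
pigment balance: 394.76 + 0.727·E = 0.579·(1112 + E)
(0.727 − 0.579)·E = 0.579×1112 − 394.76 = 249.09
E = 249.09 / 0.148 = 1683 kg/min

1683 kg/min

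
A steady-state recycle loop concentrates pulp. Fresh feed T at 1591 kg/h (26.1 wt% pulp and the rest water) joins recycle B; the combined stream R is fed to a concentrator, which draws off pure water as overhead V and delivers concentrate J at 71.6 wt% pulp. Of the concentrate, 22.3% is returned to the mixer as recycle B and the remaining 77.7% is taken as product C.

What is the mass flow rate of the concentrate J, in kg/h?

746.4 kg/h

Overall pulp balance (none leaves overhead): pulp in fresh feed = pulp in product, i.e. 1591×0.261 = (1−0.223)·J·0.716.
J = 415.25/(0.716×0.777) = 746.41 kg/h.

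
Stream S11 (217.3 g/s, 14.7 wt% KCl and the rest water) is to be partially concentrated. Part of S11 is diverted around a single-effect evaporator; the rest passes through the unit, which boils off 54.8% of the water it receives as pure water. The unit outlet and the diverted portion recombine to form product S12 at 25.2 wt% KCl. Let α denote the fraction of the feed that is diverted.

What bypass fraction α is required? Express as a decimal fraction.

All 217.3×0.147 = 31.943 g/s of KCl reaches S12, so S12 = 31.943/0.252 = 126.76 g/s and vapour = 90.542 g/s.
The evaporator receives (1−α)·217.3 of feed at 0.853 water and removes 0.548 of that water:
0.548×0.853×(1−α)×217.3 = 90.542
(1−α) = 90.542/101.58 = 0.8914;  α = 0.1086.

0.109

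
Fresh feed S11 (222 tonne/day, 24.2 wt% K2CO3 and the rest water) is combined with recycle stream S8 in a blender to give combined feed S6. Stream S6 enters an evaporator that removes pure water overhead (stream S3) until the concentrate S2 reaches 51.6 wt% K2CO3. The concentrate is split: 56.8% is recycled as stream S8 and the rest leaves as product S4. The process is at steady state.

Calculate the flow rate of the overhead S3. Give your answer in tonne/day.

Overall K2CO3 balance (none leaves overhead): K2CO3 in fresh feed = K2CO3 in product, i.e. 222×0.242 = (1−0.568)·S2·0.516.
S2 = 53.724/(0.516×0.432) = 241.01 tonne/day.
Recycle S8 = 0.568×241.01 = 136.89 tonne/day.
Combined feed S6 = 222 + 136.89 = 358.89 tonne/day.
Overhead S3 = S6 − S2 = 358.89 − 241.01 = 117.88 tonne/day.

117.9 tonne/day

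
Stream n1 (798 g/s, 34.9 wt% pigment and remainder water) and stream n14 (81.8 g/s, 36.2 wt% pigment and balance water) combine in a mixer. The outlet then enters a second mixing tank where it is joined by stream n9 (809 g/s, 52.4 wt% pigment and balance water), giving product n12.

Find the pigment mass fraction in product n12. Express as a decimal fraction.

0.433

Overall, product flow = 1688.8 g/s.
pigment in = 798×0.349 + 81.8×0.362 + 809×0.524 = 732.03 g/s.
pigment fraction in n12 = 0.433.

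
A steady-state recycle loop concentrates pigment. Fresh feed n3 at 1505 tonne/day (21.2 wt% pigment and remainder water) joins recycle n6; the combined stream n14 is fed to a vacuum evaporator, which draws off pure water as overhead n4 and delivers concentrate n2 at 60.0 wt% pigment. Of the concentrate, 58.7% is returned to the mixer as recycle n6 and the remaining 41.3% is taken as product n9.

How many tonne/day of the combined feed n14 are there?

2261 tonne/day

Overall pigment balance (none leaves overhead): pigment in fresh feed = pigment in product, i.e. 1505×0.212 = (1−0.587)·n2·0.600.
n2 = 319.06/(0.600×0.413) = 1287.6 tonne/day.
Recycle n6 = 0.587×1287.6 = 755.8 tonne/day.
Combined feed n14 = 1505 + 755.8 = 2260.8 tonne/day.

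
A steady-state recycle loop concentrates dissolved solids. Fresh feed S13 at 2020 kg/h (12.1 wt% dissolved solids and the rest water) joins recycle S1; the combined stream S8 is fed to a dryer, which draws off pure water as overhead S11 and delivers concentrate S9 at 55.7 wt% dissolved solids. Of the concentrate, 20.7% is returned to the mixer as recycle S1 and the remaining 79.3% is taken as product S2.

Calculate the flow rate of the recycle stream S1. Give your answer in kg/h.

114.5 kg/h

Overall dissolved solids balance (none leaves overhead): dissolved solids in fresh feed = dissolved solids in product, i.e. 2020×0.121 = (1−0.207)·S9·0.557.
S9 = 244.42/(0.557×0.793) = 553.36 kg/h.
Recycle S1 = 0.207×553.36 = 114.55 kg/h.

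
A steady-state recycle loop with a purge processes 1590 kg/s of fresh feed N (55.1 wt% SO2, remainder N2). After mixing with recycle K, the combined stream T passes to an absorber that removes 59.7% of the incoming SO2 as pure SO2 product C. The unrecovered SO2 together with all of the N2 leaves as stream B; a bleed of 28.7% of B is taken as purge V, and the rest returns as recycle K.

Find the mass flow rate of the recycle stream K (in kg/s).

2127 kg/s

N2 enters only via N and leaves only via the purge: 1590×0.449 = 0.287×(N2 in B), and the absorber passes all N2, so N2 in T = N2 in B = 2487.5 kg/s.
SO2 in T: m_A = 1590×0.551 + (1−0.287)·(1−0.597)·m_A, so m_A = 876.09/0.7127 = 1229.3 kg/s.
B = (1−0.597)×1229.3 + 2487.5 = 2982.9 kg/s.
Recycle K = (1−0.287)×2982.9 = 2126.8 kg/s.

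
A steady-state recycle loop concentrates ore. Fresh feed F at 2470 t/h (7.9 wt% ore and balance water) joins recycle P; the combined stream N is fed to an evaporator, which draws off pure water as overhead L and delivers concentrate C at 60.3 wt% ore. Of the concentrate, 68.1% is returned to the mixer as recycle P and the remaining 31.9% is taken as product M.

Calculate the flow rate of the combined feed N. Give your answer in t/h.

Overall ore balance (none leaves overhead): ore in fresh feed = ore in product, i.e. 2470×0.079 = (1−0.681)·C·0.603.
C = 195.13/(0.603×0.319) = 1014.4 t/h.
Recycle P = 0.681×1014.4 = 690.82 t/h.
Combined feed N = 2470 + 690.82 = 3160.8 t/h.

3161 t/h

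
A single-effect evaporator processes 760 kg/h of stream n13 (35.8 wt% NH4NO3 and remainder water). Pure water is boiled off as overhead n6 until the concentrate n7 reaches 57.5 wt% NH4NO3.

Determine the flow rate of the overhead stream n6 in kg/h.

286.8 kg/h

NH4NO3 is conserved: 760×0.358 = 272.08 kg/h all reports to the concentrate.
Concentrate = 272.08/(target fraction) = 473.18 kg/h.
Overhead = 760 − 473.18 = 286.82 kg/h.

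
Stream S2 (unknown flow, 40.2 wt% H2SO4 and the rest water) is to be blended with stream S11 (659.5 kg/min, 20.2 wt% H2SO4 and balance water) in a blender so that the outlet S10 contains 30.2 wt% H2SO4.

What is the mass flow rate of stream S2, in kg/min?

659.5 kg/min

Let S2 be the unknown flow. Total out = 659.5 + S2.
H2SO4 balance: 133.22 + 0.402·S2 = 0.302·(659.5 + S2)
(0.402 − 0.302)·S2 = 0.302×659.5 − 133.22 = 65.95
S2 = 65.95 / 0.100 = 659.5 kg/min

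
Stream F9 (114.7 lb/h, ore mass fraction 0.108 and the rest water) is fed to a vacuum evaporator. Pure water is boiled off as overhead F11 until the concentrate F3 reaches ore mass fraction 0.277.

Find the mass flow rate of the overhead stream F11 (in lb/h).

ore is conserved: 114.7×0.108 = 12.388 lb/h all reports to the concentrate.
Concentrate = 12.388/(target fraction) = 44.721 lb/h.
Overhead = 114.7 − 44.721 = 69.979 lb/h.

69.98 lb/h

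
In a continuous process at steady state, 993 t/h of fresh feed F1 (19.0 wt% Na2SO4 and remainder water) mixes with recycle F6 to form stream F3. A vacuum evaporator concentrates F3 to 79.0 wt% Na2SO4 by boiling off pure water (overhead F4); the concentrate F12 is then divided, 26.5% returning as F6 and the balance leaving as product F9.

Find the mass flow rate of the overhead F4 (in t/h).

754.2 t/h

Overall Na2SO4 balance (none leaves overhead): Na2SO4 in fresh feed = Na2SO4 in product, i.e. 993×0.190 = (1−0.265)·F12·0.790.
F12 = 188.67/(0.790×0.735) = 324.93 t/h.
Recycle F6 = 0.265×324.93 = 86.106 t/h.
Combined feed F3 = 993 + 86.106 = 1079.1 t/h.
Overhead F4 = F3 − F12 = 1079.1 − 324.93 = 754.18 t/h.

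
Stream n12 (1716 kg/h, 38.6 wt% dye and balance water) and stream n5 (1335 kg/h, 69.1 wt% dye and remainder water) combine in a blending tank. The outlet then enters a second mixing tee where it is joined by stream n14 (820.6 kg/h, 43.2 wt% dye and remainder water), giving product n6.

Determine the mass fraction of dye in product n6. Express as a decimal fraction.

0.5009

Overall, product flow = 3871.6 kg/h.
dye in = 1716×0.386 + 1335×0.691 + 820.6×0.432 = 1939.4 kg/h.
dye fraction in n6 = 0.5009.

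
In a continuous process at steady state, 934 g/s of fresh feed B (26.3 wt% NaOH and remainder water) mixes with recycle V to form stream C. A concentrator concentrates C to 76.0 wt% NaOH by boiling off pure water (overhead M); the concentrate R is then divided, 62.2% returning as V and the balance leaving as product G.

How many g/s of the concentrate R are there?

855.1 g/s

Overall NaOH balance (none leaves overhead): NaOH in fresh feed = NaOH in product, i.e. 934×0.263 = (1−0.622)·R·0.760.
R = 245.64/(0.760×0.378) = 855.06 g/s.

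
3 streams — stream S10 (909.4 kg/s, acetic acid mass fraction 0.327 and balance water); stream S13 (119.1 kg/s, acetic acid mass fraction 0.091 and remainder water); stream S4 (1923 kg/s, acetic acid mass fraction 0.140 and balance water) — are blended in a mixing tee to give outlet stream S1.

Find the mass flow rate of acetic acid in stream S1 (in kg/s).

acetic acid out = acetic acid in = 909.4×0.327 + 119.1×0.091 + 1923×0.140 = 577.43 kg/s.

577.4 kg/s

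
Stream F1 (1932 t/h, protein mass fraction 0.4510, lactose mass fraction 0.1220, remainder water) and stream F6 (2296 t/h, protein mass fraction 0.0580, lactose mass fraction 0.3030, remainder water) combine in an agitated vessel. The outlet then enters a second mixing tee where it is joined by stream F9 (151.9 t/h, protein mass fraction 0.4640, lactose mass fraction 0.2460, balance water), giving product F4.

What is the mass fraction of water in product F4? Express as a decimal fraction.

0.5334

Overall, product flow = 4379.9 t/h.
water in = 1932×0.427 + 2296×0.639 + 151.9×0.290 = 2336.2 t/h.
water fraction in F4 = 0.5334.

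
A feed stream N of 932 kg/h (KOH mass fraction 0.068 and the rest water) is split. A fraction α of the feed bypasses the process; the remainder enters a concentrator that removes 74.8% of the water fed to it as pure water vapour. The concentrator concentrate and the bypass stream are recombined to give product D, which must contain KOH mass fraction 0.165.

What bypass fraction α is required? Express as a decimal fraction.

All 932×0.068 = 63.376 kg/h of KOH reaches D, so D = 63.376/0.165 = 384.1 kg/h and vapour = 547.9 kg/h.
The evaporator receives (1−α)·932 of feed at 0.932 water and removes 0.748 of that water:
0.748×0.932×(1−α)×932 = 547.9
(1−α) = 547.9/649.73 = 0.8433;  α = 0.1567.

0.157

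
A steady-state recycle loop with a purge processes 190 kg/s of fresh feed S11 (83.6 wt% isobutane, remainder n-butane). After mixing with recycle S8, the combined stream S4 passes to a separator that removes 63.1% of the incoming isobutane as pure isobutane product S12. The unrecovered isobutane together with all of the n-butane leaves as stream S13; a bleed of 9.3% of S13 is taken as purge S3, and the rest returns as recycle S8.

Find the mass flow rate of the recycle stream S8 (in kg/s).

n-butane enters only via S11 and leaves only via the purge: 190×0.164 = 0.093×(n-butane in S13), and the separator passes all n-butane, so n-butane in S4 = n-butane in S13 = 335.05 kg/s.
isobutane in S4: m_A = 190×0.836 + (1−0.093)·(1−0.631)·m_A, so m_A = 158.84/0.6653 = 238.74 kg/s.
S13 = (1−0.631)×238.74 + 335.05 = 423.15 kg/s.
Recycle S8 = (1−0.093)×423.15 = 383.8 kg/s.

383.8 kg/s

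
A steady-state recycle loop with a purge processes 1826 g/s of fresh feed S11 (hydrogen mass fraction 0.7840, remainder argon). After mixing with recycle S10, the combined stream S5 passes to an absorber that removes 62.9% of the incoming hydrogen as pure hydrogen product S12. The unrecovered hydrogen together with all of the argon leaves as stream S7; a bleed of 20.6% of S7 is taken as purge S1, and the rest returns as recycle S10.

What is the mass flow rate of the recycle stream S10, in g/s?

2118 g/s

argon enters only via S11 and leaves only via the purge: 1826×0.216 = 0.206×(argon in S7), and the absorber passes all argon, so argon in S5 = argon in S7 = 1914.6 g/s.
hydrogen in S5: m_A = 1826×0.784 + (1−0.206)·(1−0.629)·m_A, so m_A = 1431.6/0.7054 = 2029.4 g/s.
S7 = (1−0.629)×2029.4 + 1914.6 = 2667.5 g/s.
Recycle S10 = (1−0.206)×2667.5 = 2118 g/s.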